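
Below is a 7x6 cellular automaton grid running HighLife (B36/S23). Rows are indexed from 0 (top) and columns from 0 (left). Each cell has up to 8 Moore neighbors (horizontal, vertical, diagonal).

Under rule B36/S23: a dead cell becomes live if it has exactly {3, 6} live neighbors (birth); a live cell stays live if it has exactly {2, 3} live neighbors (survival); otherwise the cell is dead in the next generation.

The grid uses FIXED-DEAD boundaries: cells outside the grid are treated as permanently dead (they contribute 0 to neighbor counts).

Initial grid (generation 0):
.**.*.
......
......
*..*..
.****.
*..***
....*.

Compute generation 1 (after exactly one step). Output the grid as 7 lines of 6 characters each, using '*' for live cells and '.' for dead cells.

Simulating step by step:
Generation 0 (given above): 14 live cells
Generation 1: 11 live cells
(generation 1 grid is the final answer)

Answer: ......
......
......
.*.**.
**...*
.*...*
...***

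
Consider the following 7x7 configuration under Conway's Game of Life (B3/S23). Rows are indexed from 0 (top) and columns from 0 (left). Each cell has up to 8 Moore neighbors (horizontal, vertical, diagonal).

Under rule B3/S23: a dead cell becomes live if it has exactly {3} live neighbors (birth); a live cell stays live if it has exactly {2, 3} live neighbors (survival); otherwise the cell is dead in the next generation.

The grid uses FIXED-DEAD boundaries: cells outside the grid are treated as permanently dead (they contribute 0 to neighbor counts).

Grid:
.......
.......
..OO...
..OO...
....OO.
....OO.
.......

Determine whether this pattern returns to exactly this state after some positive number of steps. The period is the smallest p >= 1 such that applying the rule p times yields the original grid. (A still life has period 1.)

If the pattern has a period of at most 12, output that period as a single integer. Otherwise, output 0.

Answer: 2

Derivation:
Simulating and comparing each generation to the original:
Gen 0 (original, given above): 8 live cells
Gen 1: 6 live cells, differs from original
Gen 2: 8 live cells, MATCHES original -> period = 2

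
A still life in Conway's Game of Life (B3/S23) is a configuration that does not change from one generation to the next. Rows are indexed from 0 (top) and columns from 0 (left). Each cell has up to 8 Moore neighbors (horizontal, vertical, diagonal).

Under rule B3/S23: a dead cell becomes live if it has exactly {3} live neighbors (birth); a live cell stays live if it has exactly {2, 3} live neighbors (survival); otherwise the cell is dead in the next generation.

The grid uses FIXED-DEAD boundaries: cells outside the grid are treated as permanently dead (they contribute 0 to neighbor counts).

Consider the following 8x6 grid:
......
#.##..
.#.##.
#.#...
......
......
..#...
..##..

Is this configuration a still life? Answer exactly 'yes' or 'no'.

Compute generation 1 and compare to generation 0 (given above):
Generation 1:
......
.####.
#...#.
.###..
......
......
..##..
..##..
Cell (1,0) differs: gen0=1 vs gen1=0 -> NOT a still life.

Answer: no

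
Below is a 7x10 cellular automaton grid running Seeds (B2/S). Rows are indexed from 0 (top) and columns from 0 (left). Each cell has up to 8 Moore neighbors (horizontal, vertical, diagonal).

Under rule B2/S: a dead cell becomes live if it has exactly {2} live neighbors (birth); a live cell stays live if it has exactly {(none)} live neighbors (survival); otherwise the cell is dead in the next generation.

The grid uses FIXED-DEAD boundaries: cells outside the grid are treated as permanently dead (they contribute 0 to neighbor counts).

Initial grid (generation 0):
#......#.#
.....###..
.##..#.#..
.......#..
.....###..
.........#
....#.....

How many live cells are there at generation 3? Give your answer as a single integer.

Simulating step by step:
Generation 0 (given above): 16 live cells
Generation 1: 11 live cells
.....#....
#.#.#.....
....#.....
.##.#.....
..........
....#..##.
..........
Generation 2: 14 live cells
.#.##.....
.#........
#.........
.....#....
.##.##.##.
..........
.......##.
Generation 3: 16 live cells
#.........
...##.....
.#........
#.##...##.
...#......
.#####...#
..........
Population at generation 3: 16

Answer: 16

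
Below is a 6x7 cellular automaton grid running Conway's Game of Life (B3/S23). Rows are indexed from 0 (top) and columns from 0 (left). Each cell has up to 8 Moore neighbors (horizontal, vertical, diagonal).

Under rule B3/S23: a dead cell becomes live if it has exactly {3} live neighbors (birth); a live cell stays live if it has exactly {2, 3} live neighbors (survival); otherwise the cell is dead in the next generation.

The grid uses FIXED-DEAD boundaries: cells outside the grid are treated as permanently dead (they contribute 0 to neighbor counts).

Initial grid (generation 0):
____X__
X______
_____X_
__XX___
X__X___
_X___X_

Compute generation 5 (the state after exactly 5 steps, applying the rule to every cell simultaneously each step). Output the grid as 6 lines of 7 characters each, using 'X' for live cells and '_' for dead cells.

Simulating step by step:
Generation 0 (given above): 9 live cells
Generation 1: 6 live cells
_______
_______
_______
__XXX__
_X_XX__
_______
Generation 2: 4 live cells
_______
_______
___X___
__X_X__
____X__
_______
Generation 3: 3 live cells
_______
_______
___X___
____X__
___X___
_______
Generation 4: 2 live cells
_______
_______
_______
___XX__
_______
_______
Generation 5: 0 live cells
(generation 5 grid is the final answer)

Answer: _______
_______
_______
_______
_______
_______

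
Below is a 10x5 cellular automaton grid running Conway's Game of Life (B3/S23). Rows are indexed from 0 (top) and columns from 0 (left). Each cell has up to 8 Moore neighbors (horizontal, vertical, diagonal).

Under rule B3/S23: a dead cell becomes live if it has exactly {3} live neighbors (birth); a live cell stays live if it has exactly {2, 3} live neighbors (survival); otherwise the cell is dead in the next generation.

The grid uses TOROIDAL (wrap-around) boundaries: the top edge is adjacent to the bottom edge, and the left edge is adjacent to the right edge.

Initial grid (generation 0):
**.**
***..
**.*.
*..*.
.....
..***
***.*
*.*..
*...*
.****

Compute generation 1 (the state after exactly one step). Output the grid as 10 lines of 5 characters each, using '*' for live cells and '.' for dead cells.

Answer: .....
.....
...*.
***..
..*..
..*.*
.....
..*..
.....
.....

Derivation:
Simulating step by step:
Generation 0 (given above): 27 live cells
Generation 1: 8 live cells
(generation 1 grid is the final answer)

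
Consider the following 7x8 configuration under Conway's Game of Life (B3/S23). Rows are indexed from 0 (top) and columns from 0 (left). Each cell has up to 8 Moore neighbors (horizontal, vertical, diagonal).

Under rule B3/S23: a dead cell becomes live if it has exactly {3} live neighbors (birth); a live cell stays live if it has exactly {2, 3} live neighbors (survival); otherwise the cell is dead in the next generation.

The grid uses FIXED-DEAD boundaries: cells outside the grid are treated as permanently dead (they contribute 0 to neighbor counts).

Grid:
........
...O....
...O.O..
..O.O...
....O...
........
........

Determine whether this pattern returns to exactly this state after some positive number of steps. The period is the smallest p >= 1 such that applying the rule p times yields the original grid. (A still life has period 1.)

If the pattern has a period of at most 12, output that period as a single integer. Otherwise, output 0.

Simulating and comparing each generation to the original:
Gen 0 (original, given above): 6 live cells
Gen 1: 6 live cells, differs from original
Gen 2: 6 live cells, MATCHES original -> period = 2

Answer: 2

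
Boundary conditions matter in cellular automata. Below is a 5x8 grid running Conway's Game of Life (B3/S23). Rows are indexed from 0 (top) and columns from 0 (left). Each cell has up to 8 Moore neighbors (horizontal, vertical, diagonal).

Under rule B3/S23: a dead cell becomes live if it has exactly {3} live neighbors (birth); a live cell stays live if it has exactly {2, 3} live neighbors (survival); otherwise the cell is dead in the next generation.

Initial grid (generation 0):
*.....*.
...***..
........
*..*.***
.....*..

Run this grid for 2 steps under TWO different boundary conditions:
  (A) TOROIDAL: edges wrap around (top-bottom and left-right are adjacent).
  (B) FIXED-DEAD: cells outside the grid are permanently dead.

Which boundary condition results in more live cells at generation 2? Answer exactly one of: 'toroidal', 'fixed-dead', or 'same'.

Answer: same

Derivation:
Under TOROIDAL boundary, generation 2:
......*.
....***.
...*...*
*..*...*
....*...
Population = 10

Under FIXED-DEAD boundary, generation 2:
....**..
...*.*..
...*..*.
...*..*.
....*.*.
Population = 10

Comparison: toroidal=10, fixed-dead=10 -> same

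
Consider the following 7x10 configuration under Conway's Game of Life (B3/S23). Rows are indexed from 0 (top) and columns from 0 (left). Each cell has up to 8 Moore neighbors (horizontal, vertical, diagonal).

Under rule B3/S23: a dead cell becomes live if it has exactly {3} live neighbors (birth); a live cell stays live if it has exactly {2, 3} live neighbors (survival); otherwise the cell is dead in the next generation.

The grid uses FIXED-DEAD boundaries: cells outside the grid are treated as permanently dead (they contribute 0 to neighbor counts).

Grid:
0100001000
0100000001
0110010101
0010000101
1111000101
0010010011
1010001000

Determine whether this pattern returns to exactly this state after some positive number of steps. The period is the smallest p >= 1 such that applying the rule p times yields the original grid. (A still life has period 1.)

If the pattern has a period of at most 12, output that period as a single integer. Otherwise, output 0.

Simulating and comparing each generation to the original:
Gen 0 (original, given above): 25 live cells
Gen 1: 21 live cells, differs from original
Gen 2: 16 live cells, differs from original
Gen 3: 15 live cells, differs from original
Gen 4: 15 live cells, differs from original
Gen 5: 13 live cells, differs from original
Gen 6: 13 live cells, differs from original
Gen 7: 14 live cells, differs from original
Gen 8: 14 live cells, differs from original
Gen 9: 15 live cells, differs from original
Gen 10: 16 live cells, differs from original
Gen 11: 18 live cells, differs from original
Gen 12: 16 live cells, differs from original
No period found within 12 steps.

Answer: 0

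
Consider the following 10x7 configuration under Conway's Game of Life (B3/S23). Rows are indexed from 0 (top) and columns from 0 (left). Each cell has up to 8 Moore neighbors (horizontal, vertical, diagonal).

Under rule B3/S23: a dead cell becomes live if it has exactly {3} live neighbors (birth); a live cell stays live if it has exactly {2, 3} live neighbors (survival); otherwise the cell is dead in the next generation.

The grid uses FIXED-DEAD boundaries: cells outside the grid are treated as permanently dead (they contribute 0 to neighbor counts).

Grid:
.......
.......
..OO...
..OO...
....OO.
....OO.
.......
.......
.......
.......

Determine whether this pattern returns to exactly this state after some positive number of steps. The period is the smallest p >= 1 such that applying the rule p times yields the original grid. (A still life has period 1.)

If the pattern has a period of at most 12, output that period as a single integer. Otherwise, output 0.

Answer: 2

Derivation:
Simulating and comparing each generation to the original:
Gen 0 (original, given above): 8 live cells
Gen 1: 6 live cells, differs from original
Gen 2: 8 live cells, MATCHES original -> period = 2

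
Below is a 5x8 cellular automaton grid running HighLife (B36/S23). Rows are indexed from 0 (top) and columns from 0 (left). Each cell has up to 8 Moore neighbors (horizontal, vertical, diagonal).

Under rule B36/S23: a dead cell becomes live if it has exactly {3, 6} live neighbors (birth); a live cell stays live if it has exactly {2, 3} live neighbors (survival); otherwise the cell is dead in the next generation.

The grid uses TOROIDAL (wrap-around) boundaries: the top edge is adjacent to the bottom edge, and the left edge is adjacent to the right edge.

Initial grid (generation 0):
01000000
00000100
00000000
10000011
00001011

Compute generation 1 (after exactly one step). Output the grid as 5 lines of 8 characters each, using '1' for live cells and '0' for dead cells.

Answer: 00000110
00000000
00000011
10000110
00000110

Derivation:
Simulating step by step:
Generation 0 (given above): 8 live cells
Generation 1: 9 live cells
(generation 1 grid is the final answer)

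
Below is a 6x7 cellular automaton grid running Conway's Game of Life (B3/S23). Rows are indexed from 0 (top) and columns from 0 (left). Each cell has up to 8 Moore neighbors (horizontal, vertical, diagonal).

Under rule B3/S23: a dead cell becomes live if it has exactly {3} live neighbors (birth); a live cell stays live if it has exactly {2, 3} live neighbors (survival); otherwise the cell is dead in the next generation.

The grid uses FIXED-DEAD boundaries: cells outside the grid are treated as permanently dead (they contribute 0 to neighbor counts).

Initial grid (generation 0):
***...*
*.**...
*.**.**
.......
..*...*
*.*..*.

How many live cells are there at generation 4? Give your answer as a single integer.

Answer: 8

Derivation:
Simulating step by step:
Generation 0 (given above): 17 live cells
Generation 1: 17 live cells
*.**...
*...***
..***..
.***.**
.*.....
.*.....
Generation 2: 9 live cells
.*.***.
.....*.
.......
.*...*.
**.....
.......
Generation 3: 7 live cells
....**.
.....*.
.......
**.....
**.....
.......
Generation 4: 8 live cells
....**.
....**.
.......
**.....
**.....
.......
Population at generation 4: 8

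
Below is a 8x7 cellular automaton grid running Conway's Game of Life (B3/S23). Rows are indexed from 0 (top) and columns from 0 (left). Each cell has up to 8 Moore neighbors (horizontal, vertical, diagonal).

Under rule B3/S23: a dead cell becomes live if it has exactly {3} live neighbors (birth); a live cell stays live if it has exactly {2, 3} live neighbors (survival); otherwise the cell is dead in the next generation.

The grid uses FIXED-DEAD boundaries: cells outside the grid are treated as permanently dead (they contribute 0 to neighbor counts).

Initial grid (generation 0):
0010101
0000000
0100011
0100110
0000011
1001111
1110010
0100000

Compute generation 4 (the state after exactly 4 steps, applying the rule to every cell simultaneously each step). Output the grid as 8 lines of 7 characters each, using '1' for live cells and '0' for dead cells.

Answer: 0000000
0000100
0001100
0010100
0000000
0010100
0001100
0000000

Derivation:
Simulating step by step:
Generation 0 (given above): 21 live cells
Generation 1: 17 live cells
0000000
0000001
0000111
0000100
0001000
1011000
1011011
1110000
Generation 2: 13 live cells
0000000
0000001
0000101
0001100
0011100
0000000
1000100
1011000
Generation 3: 11 live cells
0000000
0000010
0001100
0010000
0010100
0000100
0101000
0101000
Generation 4: 9 live cells
(generation 4 grid is the final answer)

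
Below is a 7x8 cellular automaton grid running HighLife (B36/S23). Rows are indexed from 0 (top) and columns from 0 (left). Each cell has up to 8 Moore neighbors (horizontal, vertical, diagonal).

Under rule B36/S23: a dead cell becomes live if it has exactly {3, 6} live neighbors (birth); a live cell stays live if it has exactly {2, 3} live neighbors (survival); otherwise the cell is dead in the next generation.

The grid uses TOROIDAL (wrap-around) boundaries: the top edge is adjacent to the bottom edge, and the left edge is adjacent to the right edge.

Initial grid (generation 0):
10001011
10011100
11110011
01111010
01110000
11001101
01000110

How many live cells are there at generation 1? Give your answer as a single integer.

Simulating step by step:
Generation 0 (given above): 30 live cells
Generation 1: 18 live cells
11010100
00000000
00001010
00001110
00000011
00011101
11000001
Population at generation 1: 18

Answer: 18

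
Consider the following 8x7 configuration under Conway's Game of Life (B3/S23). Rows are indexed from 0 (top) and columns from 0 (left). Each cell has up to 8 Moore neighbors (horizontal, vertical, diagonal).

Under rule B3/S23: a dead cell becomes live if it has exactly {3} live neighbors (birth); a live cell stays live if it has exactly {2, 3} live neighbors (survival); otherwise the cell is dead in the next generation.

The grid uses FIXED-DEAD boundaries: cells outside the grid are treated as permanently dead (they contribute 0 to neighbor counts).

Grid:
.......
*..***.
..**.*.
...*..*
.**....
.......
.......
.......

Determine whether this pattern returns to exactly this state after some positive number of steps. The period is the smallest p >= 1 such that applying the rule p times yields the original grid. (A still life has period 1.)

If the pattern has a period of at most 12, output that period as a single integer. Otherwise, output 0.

Answer: 0

Derivation:
Simulating and comparing each generation to the original:
Gen 0 (original, given above): 11 live cells
Gen 1: 11 live cells, differs from original
Gen 2: 15 live cells, differs from original
Gen 3: 14 live cells, differs from original
Gen 4: 16 live cells, differs from original
Gen 5: 11 live cells, differs from original
Gen 6: 13 live cells, differs from original
Gen 7: 12 live cells, differs from original
Gen 8: 13 live cells, differs from original
Gen 9: 13 live cells, differs from original
Gen 10: 20 live cells, differs from original
Gen 11: 10 live cells, differs from original
Gen 12: 12 live cells, differs from original
No period found within 12 steps.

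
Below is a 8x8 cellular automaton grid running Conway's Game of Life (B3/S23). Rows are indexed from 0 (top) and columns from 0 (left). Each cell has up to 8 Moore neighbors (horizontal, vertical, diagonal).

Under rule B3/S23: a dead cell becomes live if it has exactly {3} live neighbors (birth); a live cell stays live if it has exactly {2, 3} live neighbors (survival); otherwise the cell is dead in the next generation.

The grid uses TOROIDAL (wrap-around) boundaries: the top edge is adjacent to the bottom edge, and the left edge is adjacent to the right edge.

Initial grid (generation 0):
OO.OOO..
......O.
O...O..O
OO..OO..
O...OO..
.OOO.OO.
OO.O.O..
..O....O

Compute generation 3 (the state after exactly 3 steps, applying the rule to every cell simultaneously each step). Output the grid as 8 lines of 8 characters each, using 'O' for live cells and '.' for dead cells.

Simulating step by step:
Generation 0 (given above): 27 live cells
Generation 1: 31 live cells
OOOOOOOO
.O.O..O.
OO..O.OO
.O.O..O.
O......O
...O..OO
O..O.O.O
.....OOO
Generation 2: 15 live cells
.O.O....
........
.O.OO.O.
.OO..OO.
O.O.....
....O...
O....O..
........
Generation 3: 15 live cells
(generation 3 grid is the final answer)

Answer: ........
...OO...
.O.OO.O.
O...OOOO
..OO.O..
.O......
........
........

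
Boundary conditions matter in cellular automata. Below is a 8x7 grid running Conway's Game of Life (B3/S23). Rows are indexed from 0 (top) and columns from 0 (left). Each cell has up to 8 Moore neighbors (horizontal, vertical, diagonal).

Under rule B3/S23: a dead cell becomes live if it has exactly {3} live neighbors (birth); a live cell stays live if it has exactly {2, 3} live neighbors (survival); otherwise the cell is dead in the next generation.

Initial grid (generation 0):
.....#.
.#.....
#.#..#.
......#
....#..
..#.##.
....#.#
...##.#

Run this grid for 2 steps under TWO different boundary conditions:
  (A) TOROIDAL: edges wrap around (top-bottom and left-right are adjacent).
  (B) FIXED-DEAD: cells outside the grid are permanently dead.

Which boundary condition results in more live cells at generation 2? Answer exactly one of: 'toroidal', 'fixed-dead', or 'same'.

Under TOROIDAL boundary, generation 2:
#..##.#
.#....#
.#.....
....###
...##..
...###.
...##..
...##.#
Population = 20

Under FIXED-DEAD boundary, generation 2:
.......
.......
.......
....#..
...###.
...###.
...###.
.......
Population = 10

Comparison: toroidal=20, fixed-dead=10 -> toroidal

Answer: toroidal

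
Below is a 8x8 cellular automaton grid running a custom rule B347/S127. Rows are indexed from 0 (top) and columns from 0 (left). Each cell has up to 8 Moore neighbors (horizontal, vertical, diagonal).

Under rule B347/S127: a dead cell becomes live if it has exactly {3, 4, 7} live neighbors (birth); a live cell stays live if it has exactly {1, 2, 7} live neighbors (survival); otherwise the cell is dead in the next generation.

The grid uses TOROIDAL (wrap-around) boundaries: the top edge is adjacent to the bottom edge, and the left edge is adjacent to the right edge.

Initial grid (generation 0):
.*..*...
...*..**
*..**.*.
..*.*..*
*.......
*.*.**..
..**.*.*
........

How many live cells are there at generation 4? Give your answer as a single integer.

Answer: 30

Derivation:
Simulating step by step:
Generation 0 (given above): 21 live cells
Generation 1: 37 live cells
....*...
*.*.***.
*.*..*..
******..
**.***.*
****.***
.**.****
..***...
Generation 2: 22 live cells
.**.....
****..**
.*....**
......**
**..*...
*...*.*.
...*....
.*....*.
Generation 3: 23 live cells
...*..**
...*....
..*..*..
.*...*..
.*..***.
**.***.*
...*.*.*
.**.....
Generation 4: 30 live cells
..**..**
..***.*.
..*.**..
.**.*.*.
..**...*
.**.....
.*...***
**.**.**
Population at generation 4: 30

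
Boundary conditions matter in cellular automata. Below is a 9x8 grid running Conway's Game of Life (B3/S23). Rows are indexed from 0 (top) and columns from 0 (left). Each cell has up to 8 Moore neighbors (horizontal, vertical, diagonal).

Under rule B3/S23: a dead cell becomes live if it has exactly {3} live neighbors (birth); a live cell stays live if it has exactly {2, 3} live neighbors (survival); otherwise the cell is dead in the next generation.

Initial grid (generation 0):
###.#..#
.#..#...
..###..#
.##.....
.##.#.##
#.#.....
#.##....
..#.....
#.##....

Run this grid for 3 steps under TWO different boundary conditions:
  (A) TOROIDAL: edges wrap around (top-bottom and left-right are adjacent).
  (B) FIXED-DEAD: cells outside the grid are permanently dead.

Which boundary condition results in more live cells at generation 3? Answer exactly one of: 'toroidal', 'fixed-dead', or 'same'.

Under TOROIDAL boundary, generation 3:
...#....
#..#....
.#.#....
.#..##..
#...##..
........
........
........
#.....##
Population = 14

Under FIXED-DEAD boundary, generation 3:
#.#.##..
#....#..
...#..#.
....#.#.
....#.#.
........
........
........
........
Population = 12

Comparison: toroidal=14, fixed-dead=12 -> toroidal

Answer: toroidal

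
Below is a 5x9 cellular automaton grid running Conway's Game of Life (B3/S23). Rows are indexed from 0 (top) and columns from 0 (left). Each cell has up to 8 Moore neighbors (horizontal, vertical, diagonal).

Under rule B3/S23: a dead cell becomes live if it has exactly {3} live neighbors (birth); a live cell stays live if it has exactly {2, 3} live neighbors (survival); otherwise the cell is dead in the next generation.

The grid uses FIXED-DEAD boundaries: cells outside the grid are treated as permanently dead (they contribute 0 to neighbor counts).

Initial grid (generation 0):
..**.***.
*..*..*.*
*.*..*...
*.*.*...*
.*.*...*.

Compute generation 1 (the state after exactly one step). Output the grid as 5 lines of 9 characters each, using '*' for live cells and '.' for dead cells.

Answer: ..******.
...*.....
*.*.**.*.
*.*.*....
.***.....

Derivation:
Simulating step by step:
Generation 0 (given above): 19 live cells
Generation 1: 18 live cells
(generation 1 grid is the final answer)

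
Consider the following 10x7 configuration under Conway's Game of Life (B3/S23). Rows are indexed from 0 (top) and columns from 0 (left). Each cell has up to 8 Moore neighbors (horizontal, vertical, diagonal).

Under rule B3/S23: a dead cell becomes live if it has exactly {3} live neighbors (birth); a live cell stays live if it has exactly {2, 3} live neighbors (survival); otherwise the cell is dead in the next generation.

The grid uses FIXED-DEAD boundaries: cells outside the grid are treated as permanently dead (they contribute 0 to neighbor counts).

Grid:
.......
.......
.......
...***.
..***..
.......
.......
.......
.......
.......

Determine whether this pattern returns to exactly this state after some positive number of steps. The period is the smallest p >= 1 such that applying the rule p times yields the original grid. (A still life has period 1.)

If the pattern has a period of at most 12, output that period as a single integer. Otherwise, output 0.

Simulating and comparing each generation to the original:
Gen 0 (original, given above): 6 live cells
Gen 1: 6 live cells, differs from original
Gen 2: 6 live cells, MATCHES original -> period = 2

Answer: 2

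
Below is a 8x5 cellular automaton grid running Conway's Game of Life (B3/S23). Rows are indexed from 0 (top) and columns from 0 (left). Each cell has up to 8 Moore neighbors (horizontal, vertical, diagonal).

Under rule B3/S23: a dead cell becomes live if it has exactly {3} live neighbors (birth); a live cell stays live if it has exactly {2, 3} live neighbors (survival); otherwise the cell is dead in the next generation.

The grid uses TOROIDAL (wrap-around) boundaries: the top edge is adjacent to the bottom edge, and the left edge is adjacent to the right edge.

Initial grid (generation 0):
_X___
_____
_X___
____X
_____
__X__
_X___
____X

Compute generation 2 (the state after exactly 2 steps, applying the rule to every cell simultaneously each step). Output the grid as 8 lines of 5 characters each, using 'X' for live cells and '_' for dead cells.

Answer: _____
_____
_____
_____
_____
_____
_____
_____

Derivation:
Simulating step by step:
Generation 0 (given above): 6 live cells
Generation 1: 1 live cells
_____
_____
_____
_____
_____
_____
_____
X____
Generation 2: 0 live cells
(generation 2 grid is the final answer)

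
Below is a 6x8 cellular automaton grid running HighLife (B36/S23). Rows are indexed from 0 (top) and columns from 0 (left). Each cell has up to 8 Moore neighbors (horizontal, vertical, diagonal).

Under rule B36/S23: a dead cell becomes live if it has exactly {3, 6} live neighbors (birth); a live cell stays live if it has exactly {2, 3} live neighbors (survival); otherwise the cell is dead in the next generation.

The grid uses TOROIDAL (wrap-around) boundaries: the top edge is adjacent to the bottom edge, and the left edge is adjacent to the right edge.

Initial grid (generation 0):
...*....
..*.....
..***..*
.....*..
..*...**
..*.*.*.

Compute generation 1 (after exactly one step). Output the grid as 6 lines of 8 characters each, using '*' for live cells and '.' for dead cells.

Answer: ..**....
..*.*...
..***...
..*.**.*
...*..**
..*..***

Derivation:
Simulating step by step:
Generation 0 (given above): 13 live cells
Generation 1: 18 live cells
(generation 1 grid is the final answer)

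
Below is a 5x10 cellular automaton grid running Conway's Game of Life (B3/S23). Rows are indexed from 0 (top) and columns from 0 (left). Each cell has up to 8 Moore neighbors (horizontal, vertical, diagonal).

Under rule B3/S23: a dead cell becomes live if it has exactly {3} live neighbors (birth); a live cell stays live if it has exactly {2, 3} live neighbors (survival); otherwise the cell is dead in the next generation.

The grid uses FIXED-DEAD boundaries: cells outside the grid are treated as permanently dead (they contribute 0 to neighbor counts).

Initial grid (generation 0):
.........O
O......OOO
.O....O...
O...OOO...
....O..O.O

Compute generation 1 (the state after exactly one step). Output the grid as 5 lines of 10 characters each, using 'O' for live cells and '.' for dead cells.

Simulating step by step:
Generation 0 (given above): 14 live cells
Generation 1: 13 live cells
(generation 1 grid is the final answer)

Answer: .........O
.......OOO
OO....O.O.
....O.OO..
....O.O...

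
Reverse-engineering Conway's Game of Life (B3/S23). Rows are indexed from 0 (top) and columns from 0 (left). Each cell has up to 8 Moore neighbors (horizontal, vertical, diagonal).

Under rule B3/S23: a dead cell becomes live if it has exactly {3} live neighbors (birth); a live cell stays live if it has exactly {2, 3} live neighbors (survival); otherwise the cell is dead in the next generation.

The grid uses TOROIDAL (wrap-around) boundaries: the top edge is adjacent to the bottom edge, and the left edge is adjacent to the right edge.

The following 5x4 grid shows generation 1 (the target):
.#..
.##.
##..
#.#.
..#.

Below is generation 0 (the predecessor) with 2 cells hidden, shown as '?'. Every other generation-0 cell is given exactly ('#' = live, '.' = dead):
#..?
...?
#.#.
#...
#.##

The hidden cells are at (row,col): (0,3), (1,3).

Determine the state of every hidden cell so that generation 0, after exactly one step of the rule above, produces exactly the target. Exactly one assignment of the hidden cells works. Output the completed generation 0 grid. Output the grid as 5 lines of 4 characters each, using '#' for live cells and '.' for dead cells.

Answer: #..#
...#
#.#.
#...
#.##

Derivation:
Hidden generation-0 cells (in order): (0,3), (1,3).
A hidden cell only influences target cells in its own 3x3 neighborhood. Try each of the 2^2 = 4 assignments, step the completed generation 0 forward once under B3/S23, and compare with the target:
  (0,3)=. (1,3)=. -> step gives (0,0)='#' but target has '.' -> reject
  (0,3)=. (1,3)=# -> step gives (0,0)='#' but target has '.' -> reject
  (0,3)=# (1,3)=. -> step gives (0,0)='#' but target has '.' -> reject
  (0,3)=# (1,3)=# -> step reproduces the target at every cell -> ACCEPT
Unique solution: (0,3)=live, (1,3)=live.
Check: live-neighbor counts of every cell in the completed generation 0:
4345
4334
2314
3536
4425
Applying B3/S23 to generation 0 with these counts gives:
.#..
.##.
##..
#.#.
..#.
which matches the target exactly.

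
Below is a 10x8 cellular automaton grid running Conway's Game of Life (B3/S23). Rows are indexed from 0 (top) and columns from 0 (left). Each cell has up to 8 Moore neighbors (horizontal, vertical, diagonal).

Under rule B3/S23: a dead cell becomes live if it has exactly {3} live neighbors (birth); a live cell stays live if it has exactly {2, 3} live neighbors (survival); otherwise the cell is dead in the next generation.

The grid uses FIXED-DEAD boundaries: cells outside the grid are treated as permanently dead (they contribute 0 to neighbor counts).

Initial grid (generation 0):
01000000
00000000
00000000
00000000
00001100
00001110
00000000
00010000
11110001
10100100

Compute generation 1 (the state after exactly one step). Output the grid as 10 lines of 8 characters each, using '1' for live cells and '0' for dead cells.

Answer: 00000000
00000000
00000000
00000000
00001010
00001010
00001100
01010000
10011000
10110000

Derivation:
Simulating step by step:
Generation 0 (given above): 15 live cells
Generation 1: 14 live cells
(generation 1 grid is the final answer)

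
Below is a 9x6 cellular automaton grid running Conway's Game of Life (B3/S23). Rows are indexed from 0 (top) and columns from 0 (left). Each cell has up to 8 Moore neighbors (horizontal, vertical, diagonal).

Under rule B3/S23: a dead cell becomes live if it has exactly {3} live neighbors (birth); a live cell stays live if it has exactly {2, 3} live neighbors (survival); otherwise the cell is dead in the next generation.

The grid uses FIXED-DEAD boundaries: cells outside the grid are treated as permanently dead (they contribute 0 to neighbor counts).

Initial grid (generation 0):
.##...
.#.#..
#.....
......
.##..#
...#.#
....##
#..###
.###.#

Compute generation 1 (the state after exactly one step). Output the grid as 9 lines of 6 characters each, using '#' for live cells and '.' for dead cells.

Simulating step by step:
Generation 0 (given above): 20 live cells
Generation 1: 15 live cells
(generation 1 grid is the final answer)

Answer: .##...
##....
......
.#....
..#.#.
..##.#
......
.#....
.###.#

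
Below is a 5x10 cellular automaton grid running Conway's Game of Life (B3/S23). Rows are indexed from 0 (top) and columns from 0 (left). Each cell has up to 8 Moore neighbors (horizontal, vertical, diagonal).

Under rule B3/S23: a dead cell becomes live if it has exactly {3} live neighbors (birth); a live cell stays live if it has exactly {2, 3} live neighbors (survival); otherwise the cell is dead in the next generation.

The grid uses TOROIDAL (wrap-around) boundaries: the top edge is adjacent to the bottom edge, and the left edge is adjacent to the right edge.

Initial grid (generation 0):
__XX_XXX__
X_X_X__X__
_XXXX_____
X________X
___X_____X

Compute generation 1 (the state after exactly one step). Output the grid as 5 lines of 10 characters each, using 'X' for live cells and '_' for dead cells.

Answer: _XX__XXXX_
_______X__
__X_X____X
XX__X____X
X_XXX_X_XX

Derivation:
Simulating step by step:
Generation 0 (given above): 17 live cells
Generation 1: 21 live cells
(generation 1 grid is the final answer)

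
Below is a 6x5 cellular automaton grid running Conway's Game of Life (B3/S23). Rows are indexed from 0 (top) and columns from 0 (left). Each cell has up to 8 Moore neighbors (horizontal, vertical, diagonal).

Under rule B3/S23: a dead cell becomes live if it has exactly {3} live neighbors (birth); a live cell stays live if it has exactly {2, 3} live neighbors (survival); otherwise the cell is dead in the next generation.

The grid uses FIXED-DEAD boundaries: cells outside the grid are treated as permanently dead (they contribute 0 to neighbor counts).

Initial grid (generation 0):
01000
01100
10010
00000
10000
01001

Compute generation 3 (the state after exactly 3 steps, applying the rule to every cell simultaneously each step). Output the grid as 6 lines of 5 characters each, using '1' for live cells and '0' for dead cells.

Simulating step by step:
Generation 0 (given above): 8 live cells
Generation 1: 7 live cells
01100
11100
01100
00000
00000
00000
Generation 2: 6 live cells
10100
10010
10100
00000
00000
00000
Generation 3: 5 live cells
(generation 3 grid is the final answer)

Answer: 01000
10110
01000
00000
00000
00000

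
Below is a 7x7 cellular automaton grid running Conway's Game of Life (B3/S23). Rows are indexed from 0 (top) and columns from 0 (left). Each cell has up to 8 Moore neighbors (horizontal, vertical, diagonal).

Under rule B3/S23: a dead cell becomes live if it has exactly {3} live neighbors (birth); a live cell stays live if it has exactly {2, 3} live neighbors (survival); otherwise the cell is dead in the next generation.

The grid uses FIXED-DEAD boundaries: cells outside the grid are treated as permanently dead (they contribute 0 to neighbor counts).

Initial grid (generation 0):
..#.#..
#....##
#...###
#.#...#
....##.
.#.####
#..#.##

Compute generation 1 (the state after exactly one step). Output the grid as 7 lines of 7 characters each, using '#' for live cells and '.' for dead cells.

Simulating step by step:
Generation 0 (given above): 23 live cells
Generation 1: 16 live cells
(generation 1 grid is the final answer)

Answer: .....#.
.#.#..#
#...#..
.#.#..#
.##....
..##...
..##..#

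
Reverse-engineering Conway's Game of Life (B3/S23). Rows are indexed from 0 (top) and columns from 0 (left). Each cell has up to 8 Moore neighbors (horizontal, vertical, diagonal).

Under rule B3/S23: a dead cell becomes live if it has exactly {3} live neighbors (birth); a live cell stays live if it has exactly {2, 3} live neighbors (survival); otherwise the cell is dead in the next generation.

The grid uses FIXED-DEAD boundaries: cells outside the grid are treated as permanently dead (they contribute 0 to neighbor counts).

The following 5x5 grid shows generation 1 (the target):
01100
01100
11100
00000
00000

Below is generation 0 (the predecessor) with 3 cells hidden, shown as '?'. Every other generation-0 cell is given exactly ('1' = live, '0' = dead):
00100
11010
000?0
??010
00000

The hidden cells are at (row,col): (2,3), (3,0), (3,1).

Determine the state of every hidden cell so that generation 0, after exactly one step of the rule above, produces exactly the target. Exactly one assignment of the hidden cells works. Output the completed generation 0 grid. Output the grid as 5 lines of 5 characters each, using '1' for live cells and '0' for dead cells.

Answer: 00100
11010
00000
10010
00000

Derivation:
Hidden generation-0 cells (in order): (2,3), (3,0), (3,1).
A hidden cell only influences target cells in its own 3x3 neighborhood. Try each of the 2^3 = 8 assignments, step the completed generation 0 forward once under B3/S23, and compare with the target:
  (2,3)=0 (3,0)=0 (3,1)=0 -> step gives (2,0)='0' but target has '1' -> reject
  (2,3)=0 (3,0)=0 (3,1)=1 -> step gives (2,2)='0' but target has '1' -> reject
  (2,3)=0 (3,0)=1 (3,1)=0 -> step reproduces the target at every cell -> ACCEPT
  (2,3)=0 (3,0)=1 (3,1)=1 -> step gives (2,0)='0' but target has '1' -> reject
  (2,3)=1 (3,0)=0 (3,1)=0 -> step gives (1,2)='0' but target has '1' -> reject
  (2,3)=1 (3,0)=0 (3,1)=1 -> step gives (1,2)='0' but target has '1' -> reject
  (2,3)=1 (3,0)=1 (3,1)=0 -> step gives (1,2)='0' but target has '1' -> reject
  (2,3)=1 (3,0)=1 (3,1)=1 -> step gives (1,2)='0' but target has '1' -> reject
Unique solution: (2,3)=dead, (3,0)=live, (3,1)=dead.
Check: live-neighbor counts of every cell in the completed generation 0:
23221
12311
33322
01101
11111
Applying B3/S23 to generation 0 with these counts gives:
01100
01100
11100
00000
00000
which matches the target exactly.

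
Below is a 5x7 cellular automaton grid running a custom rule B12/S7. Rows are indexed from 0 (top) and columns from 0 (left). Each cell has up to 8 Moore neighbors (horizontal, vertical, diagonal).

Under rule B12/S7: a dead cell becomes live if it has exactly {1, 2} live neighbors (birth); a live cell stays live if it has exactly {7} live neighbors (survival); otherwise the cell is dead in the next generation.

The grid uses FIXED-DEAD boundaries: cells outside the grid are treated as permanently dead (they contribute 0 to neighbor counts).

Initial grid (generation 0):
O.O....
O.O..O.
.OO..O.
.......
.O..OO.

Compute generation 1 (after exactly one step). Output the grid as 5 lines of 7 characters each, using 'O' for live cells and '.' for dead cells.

Simulating step by step:
Generation 0 (given above): 11 live cells
Generation 1: 17 live cells
(generation 1 grid is the final answer)

Answer: ...OOOO
....O.O
O..OO.O
O..O..O
O.OO..O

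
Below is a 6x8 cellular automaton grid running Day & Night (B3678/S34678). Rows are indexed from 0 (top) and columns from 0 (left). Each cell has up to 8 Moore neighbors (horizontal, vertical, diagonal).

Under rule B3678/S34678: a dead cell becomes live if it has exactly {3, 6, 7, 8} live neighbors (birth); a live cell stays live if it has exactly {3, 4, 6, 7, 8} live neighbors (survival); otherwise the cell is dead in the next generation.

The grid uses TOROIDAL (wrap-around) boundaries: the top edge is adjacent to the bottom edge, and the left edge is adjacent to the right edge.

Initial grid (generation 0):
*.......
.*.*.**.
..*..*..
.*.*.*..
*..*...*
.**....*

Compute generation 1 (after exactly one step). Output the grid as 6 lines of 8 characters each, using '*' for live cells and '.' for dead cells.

Answer: *.....**
..*.*...
.***.*..
*.....*.
*...*.*.
.*.....*

Derivation:
Simulating step by step:
Generation 0 (given above): 16 live cells
Generation 1: 16 live cells
(generation 1 grid is the final answer)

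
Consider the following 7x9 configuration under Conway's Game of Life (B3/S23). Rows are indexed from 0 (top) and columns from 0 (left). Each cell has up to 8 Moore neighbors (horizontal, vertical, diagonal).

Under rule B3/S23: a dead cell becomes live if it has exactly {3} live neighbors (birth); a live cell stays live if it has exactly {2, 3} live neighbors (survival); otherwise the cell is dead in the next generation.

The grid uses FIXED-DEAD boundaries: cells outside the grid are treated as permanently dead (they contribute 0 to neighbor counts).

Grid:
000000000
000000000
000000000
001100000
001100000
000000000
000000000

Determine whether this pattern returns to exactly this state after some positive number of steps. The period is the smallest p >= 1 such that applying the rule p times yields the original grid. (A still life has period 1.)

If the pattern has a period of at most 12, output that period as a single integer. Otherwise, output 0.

Answer: 1

Derivation:
Simulating and comparing each generation to the original:
Gen 0 (original, given above): 4 live cells
Gen 1: 4 live cells, MATCHES original -> period = 1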